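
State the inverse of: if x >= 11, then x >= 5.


The inverse of (P → Q) is (¬P → ¬Q). It is equivalent to the converse, not to the original.
Here P = 'x >= 11' and Q = 'x >= 5'.

If not (x >= 11), then not (x >= 5).


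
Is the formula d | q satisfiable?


Search for a satisfying assignment over {d, q}.
Try d=True, q=False: the formula evaluates to True.
A satisfying assignment exists.

Satisfiable.


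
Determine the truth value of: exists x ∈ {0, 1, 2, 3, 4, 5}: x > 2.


Evaluate the predicate on each element: 0:False, 1:False, 2:False, 3:True, 4:True, 5:True.
Witness x = 3 satisfies the predicate.

True


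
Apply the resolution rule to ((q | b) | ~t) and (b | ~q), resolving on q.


The clauses contain complementary literals q and ~q.
Resolution eliminates this pair and disjoins the remaining literals (merging duplicates).

(b | ~t)


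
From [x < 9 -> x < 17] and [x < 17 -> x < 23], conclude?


Hypothetical syllogism: from (P → Q) and (Q → R), infer (P → R).
Chain the two implications through the shared middle term 'x < 17'.

x < 9 -> x < 23


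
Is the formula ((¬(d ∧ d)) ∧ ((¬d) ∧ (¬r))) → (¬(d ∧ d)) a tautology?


Build the truth table over {d, r}:
d | r | φ
---------
F | F | T
T | F | T
F | T | T
T | T | T
Every row evaluates to true.

Yes, it is a tautology.


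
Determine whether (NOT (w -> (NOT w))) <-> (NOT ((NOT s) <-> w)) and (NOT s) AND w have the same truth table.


Compare truth tables:
s | w | φ | ψ
-------------
F | F | F | F
T | F | T | F
F | T | F | T
T | T | T | F
They differ at row 2 (s=T, w=F): φ=T but ψ=F.

No, they are not logically equivalent.


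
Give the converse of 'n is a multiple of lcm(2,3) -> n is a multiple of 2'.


The converse of (P → Q) is (Q → P). It is not in general equivalent to the original.
Here P = 'n is a multiple of lcm(2,3)' and Q = 'n is a multiple of 2'.

If n is a multiple of 2, then n is a multiple of lcm(2,3).


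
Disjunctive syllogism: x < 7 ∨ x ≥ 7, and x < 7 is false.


Disjunctive syllogism: from (P ∨ Q) and ¬P, infer Q.
One disjunct, 'x < 7', is ruled out; the other must hold.

x ≥ 7


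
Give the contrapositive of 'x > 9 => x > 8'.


The contrapositive of (P → Q) is (¬Q → ¬P); it is logically equivalent to the original.
Here P = 'x > 9' and Q = 'x > 8'.

If not (x > 8), then not (x > 9).


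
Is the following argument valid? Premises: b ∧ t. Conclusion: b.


This matches the form of conjunction elimination: the conclusion follows in every model of the premises.

Valid.


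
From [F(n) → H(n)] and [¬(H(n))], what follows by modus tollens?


Modus tollens: from (P → Q) and ¬Q, infer ¬P.
Q = 'H(n)' is denied; since P → Q, P must also fail.

Not (F(n)).


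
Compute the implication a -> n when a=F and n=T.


Implication is false only when antecedent is true and consequent is false.
Substitute: a=F, n=T.
F -> T evaluates to T.

T


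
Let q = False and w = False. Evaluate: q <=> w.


Biconditional is true when both operands have the same truth value.
Substitute: q=False, w=False.
False <=> False evaluates to True.

True


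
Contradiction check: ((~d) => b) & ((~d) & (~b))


Truth table over {b, d}:
b | d | φ
---------
False | False | False
True | False | False
False | True | False
True | True | False
Every row is false.

Yes, it is a contradiction.


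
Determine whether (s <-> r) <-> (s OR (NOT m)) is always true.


Build the truth table over {m, r, s}:
m | r | s | φ
-------------
F | F | F | T
T | F | F | F
F | T | F | F
T | T | F | T
F | F | T | F
T | F | T | F
F | T | T | T
T | T | T | T
Counterexample at row 2: with m=T, r=F, s=F, the formula is F.

No, it is not a tautology.


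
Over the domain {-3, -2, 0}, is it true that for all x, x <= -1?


Evaluate the predicate on each element: -3:T, -2:T, 0:F.
Counterexample x = 0 fails the predicate.

F


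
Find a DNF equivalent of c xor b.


Step 1: c ⊕ b is true exactly when they disagree: (c ∧ ¬b) ∨ (¬c ∧ b).

(c & (~b)) | ((~c) & b)


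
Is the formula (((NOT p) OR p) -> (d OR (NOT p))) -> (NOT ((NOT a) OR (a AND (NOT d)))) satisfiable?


Search for a satisfying assignment over {a, d, p}.
Try a=T, d=T, p=F: the formula evaluates to T.
A satisfying assignment exists.

Satisfiable.


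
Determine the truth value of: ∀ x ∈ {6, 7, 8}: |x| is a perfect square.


Evaluate the predicate on each element: 6:F, 7:F, 8:F.
Counterexample x = 6 fails the predicate.

F


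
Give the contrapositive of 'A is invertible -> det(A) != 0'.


The contrapositive of (P → Q) is (¬Q → ¬P); it is logically equivalent to the original.
Here P = 'A is invertible' and Q = 'det(A) != 0'.

If not (det(A) != 0), then not (A is invertible).


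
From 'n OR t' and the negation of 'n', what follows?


Disjunctive syllogism: from (P ∨ Q) and ¬P, infer Q.
One disjunct, 'n', is ruled out; the other must hold.

t


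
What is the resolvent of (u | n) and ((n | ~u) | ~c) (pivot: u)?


The clauses contain complementary literals u and ~u.
Resolution eliminates this pair and disjoins the remaining literals (merging duplicates).

(n | ~c)


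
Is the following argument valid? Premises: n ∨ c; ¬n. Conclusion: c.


This matches the form of disjunctive syllogism: the conclusion follows in every model of the premises.

Valid.


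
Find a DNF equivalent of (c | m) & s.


Step 1: Distribute ∧ over ∨: (c ∨ m) ∧ s = (c ∧ s) ∨ (m ∧ s).

(c & s) | (m & s)


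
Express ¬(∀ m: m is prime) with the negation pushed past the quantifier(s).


¬(∀ x: φ) = ∃ x: ¬φ, and ¬(∃ x: φ) = ∀ x: ¬φ.
Apply to the universal statement.

∃ m: ¬(m is prime)


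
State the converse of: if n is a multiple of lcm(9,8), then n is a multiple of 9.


The converse of (P → Q) is (Q → P). It is not in general equivalent to the original.
Here P = 'n is a multiple of lcm(9,8)' and Q = 'n is a multiple of 9'.

If n is a multiple of 9, then n is a multiple of lcm(9,8).


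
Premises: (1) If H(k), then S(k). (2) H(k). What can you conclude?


Modus ponens: from (P → Q) and P, infer Q.
P = 'H(k)' is asserted, and P → Q holds, so Q follows.

S(k).


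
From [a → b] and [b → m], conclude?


Hypothetical syllogism: from (P → Q) and (Q → R), infer (P → R).
Chain the two implications through the shared middle term 'b'.

a → m


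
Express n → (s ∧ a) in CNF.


Step 1: Rewrite n → (s ∧ a) as ¬n ∨ (s ∧ a).
Step 2: Distribute ∨ over ∧.

((¬n) ∨ s) ∧ ((¬n) ∨ a)


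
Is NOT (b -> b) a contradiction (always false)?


Truth table over {b}:
b | φ
-----
F | F
T | F
Every row is false.

Yes, it is a contradiction.


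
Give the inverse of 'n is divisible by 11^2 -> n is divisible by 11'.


The inverse of (P → Q) is (¬P → ¬Q). It is equivalent to the converse, not to the original.
Here P = 'n is divisible by 11^2' and Q = 'n is divisible by 11'.

If not (n is divisible by 11^2), then not (n is divisible by 11).


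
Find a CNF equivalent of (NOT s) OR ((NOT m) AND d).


Step 1: Distribute ∨ over ∧: (¬s) ∨ ((¬m) ∧ d) = ((¬s) ∨ (¬m)) ∧ ((¬s) ∨ d).

((NOT s) OR (NOT m)) AND ((NOT s) OR d)


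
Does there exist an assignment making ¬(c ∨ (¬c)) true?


Check all 2 assignments over {c}:
c | φ
-----
F | F
T | F
No assignment makes the formula true.

Unsatisfiable.


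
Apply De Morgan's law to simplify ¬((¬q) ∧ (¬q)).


De Morgan: the negation of a conjunction is the disjunction of the negations.
Distribute ¬ across ∧, flipping it to ∨, and negate each literal.

q ∨ q


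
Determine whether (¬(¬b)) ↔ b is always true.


Build the truth table over {b}:
b | φ
-----
F | T
T | T
Every row evaluates to true.

Yes, it is a tautology.


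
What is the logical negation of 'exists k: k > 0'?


¬(forall x: φ) = exists x: ¬φ, and ¬(exists x: φ) = forall x: ¬φ.
Apply to the existential statement.

forall k: ~(k > 0)


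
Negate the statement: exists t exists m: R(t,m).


Negation flips each quantifier (∀↔∃) and negates the inner predicate.
¬(exists t exists m: φ) = forall t forall m: ¬φ.

forall t forall m: ~(R(t,m))


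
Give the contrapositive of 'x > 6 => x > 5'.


The contrapositive of (P → Q) is (¬Q → ¬P); it is logically equivalent to the original.
Here P = 'x > 6' and Q = 'x > 5'.

If not (x > 5), then not (x > 6).


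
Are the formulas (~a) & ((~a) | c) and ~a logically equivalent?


Compare truth tables:
a | c | φ | ψ
-------------
False | False | True | True
True | False | False | False
False | True | True | True
True | True | False | False
The columns φ and ψ agree on every row.

Yes, they are logically equivalent.


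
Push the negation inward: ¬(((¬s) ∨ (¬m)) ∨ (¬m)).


De Morgan: the negation of a disjunction is the conjunction of the negations.
Distribute ¬ across ∨, flipping it to ∧, and negate each literal.

(s ∧ m) ∧ m


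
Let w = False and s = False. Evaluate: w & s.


Conjunction is true only when both operands are true.
Substitute: w=False, s=False.
False & False evaluates to False.

False


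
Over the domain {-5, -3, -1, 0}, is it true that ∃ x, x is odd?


Evaluate the predicate on each element: -5:T, -3:T, -1:T, 0:F.
Witness x = -5 satisfies the predicate.

T


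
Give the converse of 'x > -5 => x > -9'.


The converse of (P → Q) is (Q → P). It is not in general equivalent to the original.
Here P = 'x > -5' and Q = 'x > -9'.

If x > -9, then x > -5.


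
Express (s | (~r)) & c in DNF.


Step 1: Distribute ∧ over ∨: (s ∨ (¬r)) ∧ c = (s ∧ c) ∨ ((¬r) ∧ c).

(s & c) | ((~r) & c)


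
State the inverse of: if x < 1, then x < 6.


The inverse of (P → Q) is (¬P → ¬Q). It is equivalent to the converse, not to the original.
Here P = 'x < 1' and Q = 'x < 6'.

If not (x < 1), then not (x < 6).


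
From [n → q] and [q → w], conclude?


Hypothetical syllogism: from (P → Q) and (Q → R), infer (P → R).
Chain the two implications through the shared middle term 'q'.

n → w


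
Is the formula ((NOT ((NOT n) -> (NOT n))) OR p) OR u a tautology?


Build the truth table over {n, p, u}:
n | p | u | φ
-------------
F | F | F | F
T | F | F | F
F | T | F | T
T | T | F | T
F | F | T | T
T | F | T | T
F | T | T | T
T | T | T | T
Counterexample at row 1: with n=F, p=F, u=F, the formula is F.

No, it is not a tautology.


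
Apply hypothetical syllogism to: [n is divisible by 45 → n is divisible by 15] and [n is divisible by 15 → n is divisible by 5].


Hypothetical syllogism: from (P → Q) and (Q → R), infer (P → R).
Chain the two implications through the shared middle term 'n is divisible by 15'.

n is divisible by 45 → n is divisible by 5


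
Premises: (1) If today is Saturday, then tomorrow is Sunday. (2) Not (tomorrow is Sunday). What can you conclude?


Modus tollens: from (P → Q) and ¬Q, infer ¬P.
Q = 'tomorrow is Sunday' is denied; since P → Q, P must also fail.

Not (today is Saturday).


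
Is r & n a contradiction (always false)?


Truth table over {n, r}:
n | r | φ
---------
False | False | False
True | False | False
False | True | False
True | True | True
Satisfying assignment at row 4: n=True, r=True gives True.

No, it is not a contradiction.


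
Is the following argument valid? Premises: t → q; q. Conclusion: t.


This is affirming the consequent (fallacy). There exist truth assignments where the premises are all true but the conclusion is false.

Invalid.


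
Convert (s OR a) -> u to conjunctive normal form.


Step 1: Rewrite as ¬(s ∨ a) ∨ u = (¬s ∧ ¬a) ∨ u.
Step 2: Distribute ∨ over ∧.

((NOT s) OR u) AND ((NOT a) OR u)


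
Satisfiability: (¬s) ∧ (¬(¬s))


Check all 2 assignments over {s}:
s | φ
-----
F | F
T | F
No assignment makes the formula true.

Unsatisfiable.


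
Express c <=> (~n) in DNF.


Step 1: c ↔ (¬n) is true exactly when both agree: (c ∧ (¬n)) ∨ (¬c ∧ ¬(¬n)).
Step 2: Eliminate any double negations (¬¬X = X).

(c & (~n)) | ((~c) & n)


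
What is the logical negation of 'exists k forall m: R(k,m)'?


Negation flips each quantifier (∀↔∃) and negates the inner predicate.
¬(exists k forall m: φ) = forall k exists m: ¬φ.

forall k exists m: ~(R(k,m))


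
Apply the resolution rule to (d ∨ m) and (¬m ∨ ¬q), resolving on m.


The clauses contain complementary literals m and ¬m.
Resolution eliminates this pair and disjoins the remaining literals (merging duplicates).

(d ∨ ¬q)


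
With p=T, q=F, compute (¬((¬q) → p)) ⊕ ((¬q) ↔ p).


Substitute p=T, q=F:
¬q = T
(¬q) → p = T → T = T
¬((¬q) → p) = F
¬q = T
(¬q) ↔ p = T ↔ T = T
(¬((¬q) → p)) ⊕ ((¬q) ↔ p) = F ⊕ T = T

T


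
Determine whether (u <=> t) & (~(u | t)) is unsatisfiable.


Truth table over {t, u}:
t | u | φ
---------
False | False | True
True | False | False
False | True | False
True | True | False
Satisfying assignment at row 1: t=False, u=False gives True.

No, it is not a contradiction.


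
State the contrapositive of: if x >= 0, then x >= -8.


The contrapositive of (P → Q) is (¬Q → ¬P); it is logically equivalent to the original.
Here P = 'x >= 0' and Q = 'x >= -8'.

If not (x >= -8), then not (x >= 0).


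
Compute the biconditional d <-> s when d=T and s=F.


Biconditional is true when both operands have the same truth value.
Substitute: d=T, s=F.
T <-> F evaluates to F.

F


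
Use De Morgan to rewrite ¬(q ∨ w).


De Morgan: the negation of a disjunction is the conjunction of the negations.
Distribute ¬ across ∨, flipping it to ∧, and negate each literal.

(¬q) ∧ (¬w)


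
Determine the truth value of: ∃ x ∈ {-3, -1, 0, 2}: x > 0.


Evaluate the predicate on each element: -3:F, -1:F, 0:F, 2:T.
Witness x = 2 satisfies the predicate.

T


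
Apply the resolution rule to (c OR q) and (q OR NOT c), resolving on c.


The clauses contain complementary literals c and NOTc.
Resolution eliminates this pair and disjoins the remaining literals (merging duplicates).

q


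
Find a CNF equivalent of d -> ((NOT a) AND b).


Step 1: Rewrite d → ((¬a) ∧ b) as ¬d ∨ ((¬a) ∧ b).
Step 2: Distribute ∨ over ∧.

((NOT d) OR (NOT a)) AND ((NOT d) OR b)


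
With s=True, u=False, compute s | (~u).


Substitute s=True, u=False:
~u = True
s | (~u) = True | True = True

True


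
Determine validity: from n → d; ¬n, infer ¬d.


This is denying the antecedent (fallacy). There exist truth assignments where the premises are all true but the conclusion is false.

Invalid.


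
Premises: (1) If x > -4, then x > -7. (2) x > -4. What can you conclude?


Modus ponens: from (P → Q) and P, infer Q.
P = 'x > -4' is asserted, and P → Q holds, so Q follows.

x > -7.


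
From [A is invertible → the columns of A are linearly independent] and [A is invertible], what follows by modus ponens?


Modus ponens: from (P → Q) and P, infer Q.
P = 'A is invertible' is asserted, and P → Q holds, so Q follows.

the columns of A are linearly independent.


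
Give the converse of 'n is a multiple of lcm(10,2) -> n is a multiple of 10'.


The converse of (P → Q) is (Q → P). It is not in general equivalent to the original.
Here P = 'n is a multiple of lcm(10,2)' and Q = 'n is a multiple of 10'.

If n is a multiple of 10, then n is a multiple of lcm(10,2).


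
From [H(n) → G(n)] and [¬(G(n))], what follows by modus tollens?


Modus tollens: from (P → Q) and ¬Q, infer ¬P.
Q = 'G(n)' is denied; since P → Q, P must also fail.

Not (H(n)).


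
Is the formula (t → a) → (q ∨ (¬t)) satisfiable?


Search for a satisfying assignment over {a, q, t}.
Try a=F, q=F, t=F: the formula evaluates to T.
A satisfying assignment exists.

Satisfiable.


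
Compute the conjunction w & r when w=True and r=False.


Conjunction is true only when both operands are true.
Substitute: w=True, r=False.
True & False evaluates to False.

False


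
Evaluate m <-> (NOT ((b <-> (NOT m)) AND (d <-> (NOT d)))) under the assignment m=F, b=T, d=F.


Substitute m=F, b=T, d=F:
NOT m = T
b <-> (NOT m) = T <-> T = T
NOT d = T
d <-> (NOT d) = F <-> T = F
(b <-> (NOT m)) AND (d <-> (NOT d)) = T AND F = F
NOT ((b <-> (NOT m)) AND (d <-> (NOT d))) = T
m <-> (NOT ((b <-> (NOT m)) AND (d <-> (NOT d)))) = F <-> T = F

F


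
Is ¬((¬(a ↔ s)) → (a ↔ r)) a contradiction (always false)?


Truth table over {a, r, s}:
a | r | s | φ
-------------
F | F | F | F
T | F | F | T
F | T | F | F
T | T | F | F
F | F | T | F
T | F | T | F
F | T | T | T
T | T | T | F
Satisfying assignment at row 2: a=T, r=F, s=F gives T.

No, it is not a contradiction.


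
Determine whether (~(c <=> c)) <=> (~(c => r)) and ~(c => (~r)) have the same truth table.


Compare truth tables:
c | r | φ | ψ
-------------
False | False | True | False
True | False | False | False
False | True | True | False
True | True | True | True
They differ at row 1 (c=False, r=False): φ=True but ψ=False.

No, they are not logically equivalent.


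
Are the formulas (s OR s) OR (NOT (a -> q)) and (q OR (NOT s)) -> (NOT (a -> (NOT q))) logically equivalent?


Compare truth tables:
a | q | s | φ | ψ
-----------------
F | F | F | F | F
T | F | F | T | F
F | T | F | F | F
T | T | F | F | T
F | F | T | T | T
T | F | T | T | T
F | T | T | T | F
T | T | T | T | T
They differ at row 2 (a=T, q=F, s=F): φ=T but ψ=F.

No, they are not logically equivalent.


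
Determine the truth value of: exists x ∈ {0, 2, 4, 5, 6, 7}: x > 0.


Evaluate the predicate on each element: 0:False, 2:True, 4:True, 5:True, 6:True, 7:True.
Witness x = 2 satisfies the predicate.

True


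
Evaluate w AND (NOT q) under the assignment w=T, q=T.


Substitute w=T, q=T:
NOT q = F
w AND (NOT q) = T AND F = F

F


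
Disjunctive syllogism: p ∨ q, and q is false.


Disjunctive syllogism: from (P ∨ Q) and ¬P, infer Q.
One disjunct, 'q', is ruled out; the other must hold.

p


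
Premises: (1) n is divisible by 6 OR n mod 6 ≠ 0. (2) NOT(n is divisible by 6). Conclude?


Disjunctive syllogism: from (P ∨ Q) and ¬P, infer Q.
One disjunct, 'n is divisible by 6', is ruled out; the other must hold.

n mod 6 ≠ 0


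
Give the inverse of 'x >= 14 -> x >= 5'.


The inverse of (P → Q) is (¬P → ¬Q). It is equivalent to the converse, not to the original.
Here P = 'x >= 14' and Q = 'x >= 5'.

If not (x >= 14), then not (x >= 5).


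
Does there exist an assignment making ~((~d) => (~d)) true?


Check all 2 assignments over {d}:
d | φ
-----
False | False
True | False
No assignment makes the formula true.

Unsatisfiable.


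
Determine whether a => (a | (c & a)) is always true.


Build the truth table over {a, c}:
a | c | φ
---------
False | False | True
True | False | True
False | True | True
True | True | True
Every row evaluates to true.

Yes, it is a tautology.


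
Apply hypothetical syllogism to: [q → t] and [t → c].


Hypothetical syllogism: from (P → Q) and (Q → R), infer (P → R).
Chain the two implications through the shared middle term 't'.

q → c


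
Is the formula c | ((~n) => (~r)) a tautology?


Build the truth table over {c, n, r}:
c | n | r | φ
-------------
False | False | False | True
True | False | False | True
False | True | False | True
True | True | False | True
False | False | True | False
True | False | True | True
False | True | True | True
True | True | True | True
Counterexample at row 5: with c=False, n=False, r=True, the formula is False.

No, it is not a tautology.


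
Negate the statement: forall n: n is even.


¬(forall x: φ) = exists x: ¬φ, and ¬(exists x: φ) = forall x: ¬φ.
Apply to the universal statement.

exists n: ~(n is even)


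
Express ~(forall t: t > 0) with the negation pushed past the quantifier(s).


¬(forall x: φ) = exists x: ¬φ, and ¬(exists x: φ) = forall x: ¬φ.
Apply to the universal statement.

exists t: ~(t > 0)


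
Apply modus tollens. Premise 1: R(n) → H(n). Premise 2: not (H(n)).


Modus tollens: from (P → Q) and ¬Q, infer ¬P.
Q = 'H(n)' is denied; since P → Q, P must also fail.

Not (R(n)).


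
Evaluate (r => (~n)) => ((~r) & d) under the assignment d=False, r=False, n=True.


Substitute d=False, r=False, n=True:
~n = False
r => (~n) = False => False = True
~r = True
(~r) & d = True & False = False
(r => (~n)) => ((~r) & d) = True => False = False

False


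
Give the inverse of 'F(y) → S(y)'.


The inverse of (P → Q) is (¬P → ¬Q). It is equivalent to the converse, not to the original.
Here P = 'F(y)' and Q = 'S(y)'.

If not (F(y)), then not (S(y)).


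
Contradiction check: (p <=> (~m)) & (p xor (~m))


Truth table over {m, p}:
m | p | φ
---------
False | False | False
True | False | False
False | True | False
True | True | False
Every row is false.

Yes, it is a contradiction.


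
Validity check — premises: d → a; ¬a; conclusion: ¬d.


This matches the form of modus tollens: the conclusion follows in every model of the premises.

Valid.


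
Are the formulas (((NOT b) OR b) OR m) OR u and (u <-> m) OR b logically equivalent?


Compare truth tables:
b | m | u | φ | ψ
-----------------
F | F | F | T | T
T | F | F | T | T
F | T | F | T | F
T | T | F | T | T
F | F | T | T | F
T | F | T | T | T
F | T | T | T | T
T | T | T | T | T
They differ at row 3 (b=F, m=T, u=F): φ=T but ψ=F.

No, they are not logically equivalent.


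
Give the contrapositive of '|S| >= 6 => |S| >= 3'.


The contrapositive of (P → Q) is (¬Q → ¬P); it is logically equivalent to the original.
Here P = '|S| >= 6' and Q = '|S| >= 3'.

If not (|S| >= 3), then not (|S| >= 6).


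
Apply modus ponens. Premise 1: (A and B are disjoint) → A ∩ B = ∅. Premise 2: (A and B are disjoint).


Modus ponens: from (P → Q) and P, infer Q.
P = '(A and B are disjoint)' is asserted, and P → Q holds, so Q follows.

A ∩ B = ∅.


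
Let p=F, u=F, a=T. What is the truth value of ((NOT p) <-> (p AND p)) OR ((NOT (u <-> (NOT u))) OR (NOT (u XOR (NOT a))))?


Substitute p=F, u=F, a=T:
… (earlier sub-steps elided)
p AND p = F AND F = F
(NOT p) <-> (p AND p) = T <-> F = F
NOT u = T
u <-> (NOT u) = F <-> T = F
NOT (u <-> (NOT u)) = T
NOT a = F
u XOR (NOT a) = F XOR F = F
NOT (u XOR (NOT a)) = T
(NOT (u <-> (NOT u))) OR (NOT (u XOR (NOT a))) = T OR T = T
((NOT p) <-> (p AND p)) OR ((NOT (u <-> (NOT u))) OR (NOT (u XOR (NOT a)))) = F OR T = T

T


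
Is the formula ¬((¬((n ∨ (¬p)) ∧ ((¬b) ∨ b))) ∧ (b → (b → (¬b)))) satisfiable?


Search for a satisfying assignment over {b, n, p}.
Try b=F, n=F, p=F: the formula evaluates to T.
A satisfying assignment exists.

Satisfiable.


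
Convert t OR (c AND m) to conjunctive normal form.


Step 1: Distribute ∨ over ∧: t ∨ (c ∧ m) = (t ∨ c) ∧ (t ∨ m).

(t OR c) AND (t OR m)


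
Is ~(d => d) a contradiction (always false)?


Truth table over {d}:
d | φ
-----
False | False
True | False
Every row is false.

Yes, it is a contradiction.


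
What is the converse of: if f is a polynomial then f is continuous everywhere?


The converse of (P → Q) is (Q → P). It is not in general equivalent to the original.
Here P = 'f is a polynomial' and Q = 'f is continuous everywhere'.

If f is continuous everywhere, then f is a polynomial.


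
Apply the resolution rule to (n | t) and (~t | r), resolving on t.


The clauses contain complementary literals t and ~t.
Resolution eliminates this pair and disjoins the remaining literals (merging duplicates).

(n | r)


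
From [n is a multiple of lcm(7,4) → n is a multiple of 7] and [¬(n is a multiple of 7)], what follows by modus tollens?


Modus tollens: from (P → Q) and ¬Q, infer ¬P.
Q = 'n is a multiple of 7' is denied; since P → Q, P must also fail.

Not (n is a multiple of lcm(7,4)).


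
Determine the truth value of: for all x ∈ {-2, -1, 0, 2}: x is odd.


Evaluate the predicate on each element: -2:F, -1:T, 0:F, 2:F.
Counterexample x = -2 fails the predicate.

F


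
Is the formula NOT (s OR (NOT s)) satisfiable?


Check all 2 assignments over {s}:
s | φ
-----
F | F
T | F
No assignment makes the formula true.

Unsatisfiable.


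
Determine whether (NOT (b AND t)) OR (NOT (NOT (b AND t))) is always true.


Build the truth table over {b, t}:
b | t | φ
---------
F | F | T
T | F | T
F | T | T
T | T | T
Every row evaluates to true.

Yes, it is a tautology.


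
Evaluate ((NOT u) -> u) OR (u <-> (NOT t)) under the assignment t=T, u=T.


Substitute t=T, u=T:
NOT u = F
(NOT u) -> u = F -> T = T
NOT t = F
u <-> (NOT t) = T <-> F = F
((NOT u) -> u) OR (u <-> (NOT t)) = T OR F = T

T


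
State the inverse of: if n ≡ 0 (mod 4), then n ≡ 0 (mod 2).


The inverse of (P → Q) is (¬P → ¬Q). It is equivalent to the converse, not to the original.
Here P = 'n ≡ 0 (mod 4)' and Q = 'n ≡ 0 (mod 2)'.

If not (n ≡ 0 (mod 4)), then not (n ≡ 0 (mod 2)).


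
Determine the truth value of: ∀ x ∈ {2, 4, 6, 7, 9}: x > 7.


Evaluate the predicate on each element: 2:F, 4:F, 6:F, 7:F, 9:T.
Counterexample x = 2 fails the predicate.

F


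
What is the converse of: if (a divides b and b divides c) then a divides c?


The converse of (P → Q) is (Q → P). It is not in general equivalent to the original.
Here P = '(a divides b and b divides c)' and Q = 'a divides c'.

If a divides c, then (a divides b and b divides c).


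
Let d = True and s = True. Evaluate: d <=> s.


Biconditional is true when both operands have the same truth value.
Substitute: d=True, s=True.
True <=> True evaluates to True.

True


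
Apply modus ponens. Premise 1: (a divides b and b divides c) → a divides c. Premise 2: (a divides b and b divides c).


Modus ponens: from (P → Q) and P, infer Q.
P = '(a divides b and b divides c)' is asserted, and P → Q holds, so Q follows.

a divides c.


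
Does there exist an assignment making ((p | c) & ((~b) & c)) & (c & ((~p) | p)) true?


Search for a satisfying assignment over {b, c, p}.
Try b=False, c=True, p=False: the formula evaluates to True.
A satisfying assignment exists.

Satisfiable.


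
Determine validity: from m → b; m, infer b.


This matches the form of modus ponens: the conclusion follows in every model of the premises.

Valid.


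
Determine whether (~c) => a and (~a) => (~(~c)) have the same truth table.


Compare truth tables:
a | c | φ | ψ
-------------
False | False | False | False
True | False | True | True
False | True | True | True
True | True | True | True
The columns φ and ψ agree on every row.

Yes, they are logically equivalent.


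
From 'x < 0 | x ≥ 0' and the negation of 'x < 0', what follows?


Disjunctive syllogism: from (P ∨ Q) and ¬P, infer Q.
One disjunct, 'x < 0', is ruled out; the other must hold.

x ≥ 0


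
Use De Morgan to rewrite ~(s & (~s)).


De Morgan: the negation of a conjunction is the disjunction of the negations.
Distribute ~ across &, flipping it to |, and negate each literal.

(~s) | s


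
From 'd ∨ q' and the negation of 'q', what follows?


Disjunctive syllogism: from (P ∨ Q) and ¬P, infer Q.
One disjunct, 'q', is ruled out; the other must hold.

d


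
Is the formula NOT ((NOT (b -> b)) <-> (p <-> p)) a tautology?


Build the truth table over {b, p}:
b | p | φ
---------
F | F | T
T | F | T
F | T | T
T | T | T
Every row evaluates to true.

Yes, it is a tautology.


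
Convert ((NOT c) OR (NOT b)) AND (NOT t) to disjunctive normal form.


Step 1: Distribute ∧ over ∨: ((¬c) ∨ (¬b)) ∧ (¬t) = ((¬c) ∧ (¬t)) ∨ ((¬b) ∧ (¬t)).

((NOT c) AND (NOT t)) OR ((NOT b) AND (NOT t))


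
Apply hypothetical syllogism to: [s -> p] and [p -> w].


Hypothetical syllogism: from (P → Q) and (Q → R), infer (P → R).
Chain the two implications through the shared middle term 'p'.

s -> w


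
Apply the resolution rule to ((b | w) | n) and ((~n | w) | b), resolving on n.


The clauses contain complementary literals n and ~n.
Resolution eliminates this pair and disjoins the remaining literals (merging duplicates).

(w | b)


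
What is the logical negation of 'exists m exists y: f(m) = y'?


Negation flips each quantifier (∀↔∃) and negates the inner predicate.
¬(exists m exists y: φ) = forall m forall y: ¬φ.

forall m forall y: ~(f(m) = y)


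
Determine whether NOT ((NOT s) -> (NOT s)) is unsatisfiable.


Truth table over {s}:
s | φ
-----
F | F
T | F
Every row is false.

Yes, it is a contradiction.


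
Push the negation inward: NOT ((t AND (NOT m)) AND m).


De Morgan: the negation of a conjunction is the disjunction of the negations.
Distribute NOT across AND, flipping it to OR, and negate each literal.

((NOT t) OR m) OR (NOT m)


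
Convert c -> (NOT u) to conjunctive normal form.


Step 1: Rewrite c → (¬u) as ¬c ∨ (¬u).

(NOT c) OR (NOT u)


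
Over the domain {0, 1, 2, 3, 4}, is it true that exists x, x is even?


Evaluate the predicate on each element: 0:True, 1:False, 2:True, 3:False, 4:True.
Witness x = 0 satisfies the predicate.

True


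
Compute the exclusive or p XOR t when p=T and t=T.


Exclusive or is true when exactly one operand is true.
Substitute: p=T, t=T.
T XOR T evaluates to F.

F


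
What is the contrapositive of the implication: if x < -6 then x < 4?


The contrapositive of (P → Q) is (¬Q → ¬P); it is logically equivalent to the original.
Here P = 'x < -6' and Q = 'x < 4'.

If not (x < 4), then not (x < -6).


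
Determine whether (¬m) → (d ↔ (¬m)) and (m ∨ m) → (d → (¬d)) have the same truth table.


Compare truth tables:
d | m | φ | ψ
-------------
F | F | F | T
T | F | T | T
F | T | T | T
T | T | T | F
They differ at row 1 (d=F, m=F): φ=F but ψ=T.

No, they are not logically equivalent.


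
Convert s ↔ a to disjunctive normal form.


Step 1: s ↔ a is true exactly when both agree: (s ∧ a) ∨ (¬s ∧ ¬a).

(s ∧ a) ∨ ((¬s) ∧ (¬a))


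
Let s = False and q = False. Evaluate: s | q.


Disjunction is false only when both operands are false.
Substitute: s=False, q=False.
False | False evaluates to False.

False


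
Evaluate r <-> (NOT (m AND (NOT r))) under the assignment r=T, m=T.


Substitute r=T, m=T:
NOT r = F
m AND (NOT r) = T AND F = F
NOT (m AND (NOT r)) = T
r <-> (NOT (m AND (NOT r))) = T <-> T = T

T


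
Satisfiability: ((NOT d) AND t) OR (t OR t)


Search for a satisfying assignment over {d, t}.
Try d=F, t=T: the formula evaluates to T.
A satisfying assignment exists.

Satisfiable.


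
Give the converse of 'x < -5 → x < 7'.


The converse of (P → Q) is (Q → P). It is not in general equivalent to the original.
Here P = 'x < -5' and Q = 'x < 7'.

If x < 7, then x < -5.


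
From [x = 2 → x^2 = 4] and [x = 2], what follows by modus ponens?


Modus ponens: from (P → Q) and P, infer Q.
P = 'x = 2' is asserted, and P → Q holds, so Q follows.

x^2 = 4.


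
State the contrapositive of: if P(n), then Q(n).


The contrapositive of (P → Q) is (¬Q → ¬P); it is logically equivalent to the original.
Here P = 'P(n)' and Q = 'Q(n)'.

If not (Q(n)), then not (P(n)).


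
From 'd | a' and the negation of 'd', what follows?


Disjunctive syllogism: from (P ∨ Q) and ¬P, infer Q.
One disjunct, 'd', is ruled out; the other must hold.

a


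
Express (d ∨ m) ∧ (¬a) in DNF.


Step 1: Distribute ∧ over ∨: (d ∨ m) ∧ (¬a) = (d ∧ (¬a)) ∨ (m ∧ (¬a)).

(d ∧ (¬a)) ∨ (m ∧ (¬a))


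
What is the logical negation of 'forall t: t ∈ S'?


¬(forall x: φ) = exists x: ¬φ, and ¬(exists x: φ) = forall x: ¬φ.
Apply to the universal statement.

exists t: ~(t ∈ S)


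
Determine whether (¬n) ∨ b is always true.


Build the truth table over {b, n}:
b | n | φ
---------
F | F | T
T | F | T
F | T | F
T | T | T
Counterexample at row 3: with b=F, n=T, the formula is F.

No, it is not a tautology.


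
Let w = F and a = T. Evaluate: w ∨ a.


Disjunction is false only when both operands are false.
Substitute: w=F, a=T.
F ∨ T evaluates to T.

T


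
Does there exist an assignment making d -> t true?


Search for a satisfying assignment over {d, t}.
Try d=F, t=F: the formula evaluates to T.
A satisfying assignment exists.

Satisfiable.


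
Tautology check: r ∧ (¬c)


Build the truth table over {c, r}:
c | r | φ
---------
F | F | F
T | F | F
F | T | T
T | T | F
Counterexample at row 1: with c=F, r=F, the formula is F.

No, it is not a tautology.


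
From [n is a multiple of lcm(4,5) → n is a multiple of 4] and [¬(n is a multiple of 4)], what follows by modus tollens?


Modus tollens: from (P → Q) and ¬Q, infer ¬P.
Q = 'n is a multiple of 4' is denied; since P → Q, P must also fail.

Not (n is a multiple of lcm(4,5)).


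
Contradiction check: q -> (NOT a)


Truth table over {a, q}:
a | q | φ
---------
F | F | T
T | F | T
F | T | T
T | T | F
Satisfying assignment at row 1: a=F, q=F gives T.

No, it is not a contradiction.


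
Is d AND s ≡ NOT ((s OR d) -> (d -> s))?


Compare truth tables:
d | s | φ | ψ
-------------
F | F | F | F
T | F | F | T
F | T | F | F
T | T | T | F
They differ at row 2 (d=T, s=F): φ=F but ψ=T.

No, they are not logically equivalent.


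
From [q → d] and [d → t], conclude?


Hypothetical syllogism: from (P → Q) and (Q → R), infer (P → R).
Chain the two implications through the shared middle term 'd'.

q → t


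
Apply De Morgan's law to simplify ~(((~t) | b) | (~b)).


De Morgan: the negation of a disjunction is the conjunction of the negations.
Distribute ~ across |, flipping it to &, and negate each literal.

(t & (~b)) & b


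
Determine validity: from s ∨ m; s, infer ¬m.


This is affirming a disjunct (fallacy). There exist truth assignments where the premises are all true but the conclusion is false.

Invalid.


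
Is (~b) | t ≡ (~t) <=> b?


Compare truth tables:
b | t | φ | ψ
-------------
False | False | True | False
True | False | False | True
False | True | True | True
True | True | True | False
They differ at row 1 (b=False, t=False): φ=True but ψ=False.

No, they are not logically equivalent.


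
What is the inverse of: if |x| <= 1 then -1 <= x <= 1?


The inverse of (P → Q) is (¬P → ¬Q). It is equivalent to the converse, not to the original.
Here P = '|x| <= 1' and Q = '-1 <= x <= 1'.

If not (|x| <= 1), then not (-1 <= x <= 1).


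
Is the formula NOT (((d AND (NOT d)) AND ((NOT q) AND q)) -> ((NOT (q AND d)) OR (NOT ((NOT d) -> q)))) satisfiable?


Check all 4 assignments over {d, q}:
d | q | φ
---------
F | F | F
T | F | F
F | T | F
T | T | F
No assignment makes the formula true.

Unsatisfiable.


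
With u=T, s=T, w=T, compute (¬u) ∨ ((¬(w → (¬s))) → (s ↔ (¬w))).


Substitute u=T, s=T, w=T:
¬u = F
¬s = F
w → (¬s) = T → F = F
¬(w → (¬s)) = T
¬w = F
s ↔ (¬w) = T ↔ F = F
(¬(w → (¬s))) → (s ↔ (¬w)) = T → F = F
(¬u) ∨ ((¬(w → (¬s))) → (s ↔ (¬w))) = F ∨ F = F

F


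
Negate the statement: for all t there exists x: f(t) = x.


Negation flips each quantifier (∀↔∃) and negates the inner predicate.
¬(for all t there exists x: φ) = there exists t for all x: ¬φ.

there exists t for all x: NOT(f(t) = x)


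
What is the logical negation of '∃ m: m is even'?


¬(∀ x: φ) = ∃ x: ¬φ, and ¬(∃ x: φ) = ∀ x: ¬φ.
Apply to the existential statement.

∀ m: ¬(m is even)


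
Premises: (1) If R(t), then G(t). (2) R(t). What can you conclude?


Modus ponens: from (P → Q) and P, infer Q.
P = 'R(t)' is asserted, and P → Q holds, so Q follows.

G(t).


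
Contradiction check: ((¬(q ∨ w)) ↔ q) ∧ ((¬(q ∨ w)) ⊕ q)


Truth table over {q, w}:
q | w | φ
---------
F | F | F
T | F | F
F | T | F
T | T | F
Every row is false.

Yes, it is a contradiction.


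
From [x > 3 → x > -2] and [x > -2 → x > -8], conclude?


Hypothetical syllogism: from (P → Q) and (Q → R), infer (P → R).
Chain the two implications through the shared middle term 'x > -2'.

x > 3 → x > -8


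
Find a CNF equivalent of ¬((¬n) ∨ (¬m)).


Step 1: Apply De Morgan: ¬((¬n) ∨ (¬m)) = ¬(¬n) ∧ ¬(¬m).
Step 2: Eliminate any double negations (¬¬X = X).

n ∧ m


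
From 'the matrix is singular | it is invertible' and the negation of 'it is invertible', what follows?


Disjunctive syllogism: from (P ∨ Q) and ¬P, infer Q.
One disjunct, 'it is invertible', is ruled out; the other must hold.

the matrix is singular


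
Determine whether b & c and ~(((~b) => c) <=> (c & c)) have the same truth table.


Compare truth tables:
b | c | φ | ψ
-------------
False | False | False | False
True | False | False | True
False | True | False | False
True | True | True | False
They differ at row 2 (b=True, c=False): φ=False but ψ=True.

No, they are not logically equivalent.


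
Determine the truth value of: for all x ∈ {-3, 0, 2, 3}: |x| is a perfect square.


Evaluate the predicate on each element: -3:F, 0:T, 2:F, 3:F.
Counterexample x = -3 fails the predicate.

F


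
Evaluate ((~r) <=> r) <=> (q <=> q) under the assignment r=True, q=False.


Substitute r=True, q=False:
~r = False
(~r) <=> r = False <=> True = False
q <=> q = False <=> False = True
((~r) <=> r) <=> (q <=> q) = False <=> True = False

False


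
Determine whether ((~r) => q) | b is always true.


Build the truth table over {b, q, r}:
b | q | r | φ
-------------
False | False | False | False
True | False | False | True
False | True | False | True
True | True | False | True
False | False | True | True
True | False | True | True
False | True | True | True
True | True | True | True
Counterexample at row 1: with b=False, q=False, r=False, the formula is False.

No, it is not a tautology.


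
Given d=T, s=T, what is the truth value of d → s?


Implication is false only when antecedent is true and consequent is false.
Substitute: d=T, s=T.
T → T evaluates to T.

T


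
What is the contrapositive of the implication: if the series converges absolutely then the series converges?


The contrapositive of (P → Q) is (¬Q → ¬P); it is logically equivalent to the original.
Here P = 'the series converges absolutely' and Q = 'the series converges'.

If not (the series converges), then not (the series converges absolutely).


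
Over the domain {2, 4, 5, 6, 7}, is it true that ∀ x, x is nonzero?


Evaluate the predicate on each element: 2:T, 4:T, 5:T, 6:T, 7:T.
Every element satisfies the predicate.

T


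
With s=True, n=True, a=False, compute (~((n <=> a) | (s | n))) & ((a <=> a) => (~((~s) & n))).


Substitute s=True, n=True, a=False:
n <=> a = True <=> False = False
s | n = True | True = True
(n <=> a) | (s | n) = False | True = True
~((n <=> a) | (s | n)) = False
a <=> a = False <=> False = True
~s = False
(~s) & n = False & True = False
~((~s) & n) = True
(a <=> a) => (~((~s) & n)) = True => True = True
(~((n <=> a) | (s | n))) & ((a <=> a) => (~((~s) & n))) = False & True = False

False


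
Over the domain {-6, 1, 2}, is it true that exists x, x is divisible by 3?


Evaluate the predicate on each element: -6:True, 1:False, 2:False.
Witness x = -6 satisfies the predicate.

True
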